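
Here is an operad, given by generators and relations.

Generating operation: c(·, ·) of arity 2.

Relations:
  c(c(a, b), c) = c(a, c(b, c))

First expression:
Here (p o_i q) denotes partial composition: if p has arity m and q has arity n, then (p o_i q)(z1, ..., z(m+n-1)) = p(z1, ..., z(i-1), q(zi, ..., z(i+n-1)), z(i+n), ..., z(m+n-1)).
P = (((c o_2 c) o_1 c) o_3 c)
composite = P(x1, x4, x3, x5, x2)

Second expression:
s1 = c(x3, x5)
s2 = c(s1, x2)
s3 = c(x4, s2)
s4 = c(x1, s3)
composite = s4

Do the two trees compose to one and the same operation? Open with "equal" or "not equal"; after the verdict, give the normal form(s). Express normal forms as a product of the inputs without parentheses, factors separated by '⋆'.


equal; the common form is x1 ⋆ x4 ⋆ x3 ⋆ x5 ⋆ x2

The first composite normalizes to x1 ⋆ x4 ⋆ x3 ⋆ x5 ⋆ x2
The second composite normalizes to x1 ⋆ x4 ⋆ x3 ⋆ x5 ⋆ x2
Same normal form: equal.


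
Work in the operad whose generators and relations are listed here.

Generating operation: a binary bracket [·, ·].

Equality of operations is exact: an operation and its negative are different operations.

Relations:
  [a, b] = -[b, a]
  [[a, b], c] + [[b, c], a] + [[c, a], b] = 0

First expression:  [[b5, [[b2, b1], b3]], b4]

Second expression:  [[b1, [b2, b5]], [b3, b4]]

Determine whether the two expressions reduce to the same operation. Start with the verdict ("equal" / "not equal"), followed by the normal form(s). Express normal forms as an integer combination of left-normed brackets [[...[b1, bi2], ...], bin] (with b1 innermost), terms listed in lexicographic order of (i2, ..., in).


not equal; first: [[[[b1, b2], b3], b5], b4]; second: [[[[b1, b2], b5], b3], b4] - [[[[b1, b2], b5], b4], b3] - [[[[b1, b5], b2], b3], b4] + [[[[b1, b5], b2], b4], b3]

In normal form, the first expression is [[[[b1, b2], b3], b5], b4]
In normal form, the second expression is [[[[b1, b2], b5], b3], b4] - [[[[b1, b2], b5], b4], b3] - [[[[b1, b5], b2], b3], b4] + [[[[b1, b5], b2], b4], b3]
The normal forms differ: not equal.


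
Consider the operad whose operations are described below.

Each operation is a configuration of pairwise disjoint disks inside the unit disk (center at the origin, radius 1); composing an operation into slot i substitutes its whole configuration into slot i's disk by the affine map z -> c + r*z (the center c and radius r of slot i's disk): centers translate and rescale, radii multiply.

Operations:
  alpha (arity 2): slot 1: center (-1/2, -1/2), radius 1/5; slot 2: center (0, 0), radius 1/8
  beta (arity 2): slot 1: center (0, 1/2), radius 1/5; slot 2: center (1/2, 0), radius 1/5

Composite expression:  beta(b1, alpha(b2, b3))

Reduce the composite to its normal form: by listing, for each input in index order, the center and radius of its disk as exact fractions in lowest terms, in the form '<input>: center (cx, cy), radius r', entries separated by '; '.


Follow each b-input down from beta: c' goes to c + r*c', radius to r*r'.
input b1: applying the 1 nested substitution gives center (0, 1/2), radius 1/5
input b2: applying the 2 nested substitutions gives center (2/5, -1/10), radius 1/25
input b3: applying the 2 nested substitutions gives center (1/2, 0), radius 1/40

b1: center (0, 1/2), radius 1/5; b2: center (2/5, -1/10), radius 1/25; b3: center (1/2, 0), radius 1/40


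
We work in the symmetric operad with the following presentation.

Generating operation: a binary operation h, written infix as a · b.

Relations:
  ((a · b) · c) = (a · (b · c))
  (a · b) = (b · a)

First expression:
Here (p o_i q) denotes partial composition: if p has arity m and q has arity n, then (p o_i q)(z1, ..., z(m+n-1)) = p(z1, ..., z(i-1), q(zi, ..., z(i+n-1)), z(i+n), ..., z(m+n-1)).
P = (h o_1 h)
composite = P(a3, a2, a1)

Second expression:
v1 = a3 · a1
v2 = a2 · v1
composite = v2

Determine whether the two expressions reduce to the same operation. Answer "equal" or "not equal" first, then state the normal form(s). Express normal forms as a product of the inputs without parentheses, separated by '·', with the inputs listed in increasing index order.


equal — both sides give a1 · a2 · a3

In normal form, the first expression is a1 · a2 · a3
In normal form, the second expression is a1 · a2 · a3
Identical normal forms: equal.


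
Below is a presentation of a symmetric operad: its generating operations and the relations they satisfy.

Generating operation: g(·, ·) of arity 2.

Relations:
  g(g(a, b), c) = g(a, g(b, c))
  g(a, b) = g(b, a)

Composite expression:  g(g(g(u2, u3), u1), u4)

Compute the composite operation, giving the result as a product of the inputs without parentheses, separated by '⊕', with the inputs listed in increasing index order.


u1 ⊕ u2 ⊕ u3 ⊕ u4

With g associative and commutative, the u-input set is all that matters.
g(u2, u3) collapses to u2 ⊕ u3
g(g(u2, u3), u1) collapses to u2 ⊕ u3 ⊕ u1
g(g(g(u2, u3), u1), u4) collapses to u2 ⊕ u3 ⊕ u1 ⊕ u4
putting the inputs in ascending order: u1 ⊕ u2 ⊕ u3 ⊕ u4


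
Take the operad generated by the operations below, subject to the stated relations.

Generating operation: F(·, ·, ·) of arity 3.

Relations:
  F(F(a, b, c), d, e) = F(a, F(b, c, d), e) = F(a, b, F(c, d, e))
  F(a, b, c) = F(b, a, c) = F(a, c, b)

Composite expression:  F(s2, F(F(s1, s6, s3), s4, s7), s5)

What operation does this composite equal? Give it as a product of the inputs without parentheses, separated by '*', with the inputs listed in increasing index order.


s1 * s2 * s3 * s4 * s5 * s6 * s7

Both nesting and order wash out for F; what remains is which s's occur.
F(s1, s6, s3) flattens to s1 * s6 * s3
F(F(s1, s6, s3), s4, s7) flattens to s1 * s6 * s3 * s4 * s7
F(s2, F(F(s1, s6, s3), s4, s7), s5) flattens to s2 * s1 * s6 * s3 * s4 * s7 * s5
reordering the factors by index: s1 * s2 * s3 * s4 * s5 * s6 * s7


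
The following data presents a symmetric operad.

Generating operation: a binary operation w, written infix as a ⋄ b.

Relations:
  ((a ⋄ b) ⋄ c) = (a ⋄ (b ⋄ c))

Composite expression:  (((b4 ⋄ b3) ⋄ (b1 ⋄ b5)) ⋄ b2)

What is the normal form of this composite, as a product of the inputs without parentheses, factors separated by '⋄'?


b4 ⋄ b3 ⋄ b1 ⋄ b5 ⋄ b2

Under associativity of w, the answer is the b's in reading order.
(b4 ⋄ b3) linearizes to b4 ⋄ b3
(b1 ⋄ b5) linearizes to b1 ⋄ b5
((b4 ⋄ b3) ⋄ (b1 ⋄ b5)) linearizes to b4 ⋄ b3 ⋄ b1 ⋄ b5
(((b4 ⋄ b3) ⋄ (b1 ⋄ b5)) ⋄ b2) linearizes to b4 ⋄ b3 ⋄ b1 ⋄ b5 ⋄ b2


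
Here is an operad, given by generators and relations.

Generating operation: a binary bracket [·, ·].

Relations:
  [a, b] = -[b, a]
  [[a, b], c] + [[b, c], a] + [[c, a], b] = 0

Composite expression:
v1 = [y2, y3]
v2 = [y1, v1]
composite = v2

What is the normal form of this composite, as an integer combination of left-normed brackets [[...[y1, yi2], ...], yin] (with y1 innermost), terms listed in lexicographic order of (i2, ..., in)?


[[y1, y2], y3] - [[y1, y3], y2]

A multilinear Lie element is pinned by y1-initial words (y1 innermost).
Composite bracket: [y1, [y2, y3]]
Under [a, b] = ab - ba we get 4 signed associative words (2^2 = 4).
Words beginning with y1 determine it all:
  y1y2y3 (sign +1) contributes +[[y1, y2], y3]
  y1y3y2 (sign -1) contributes -[[y1, y3], y2]


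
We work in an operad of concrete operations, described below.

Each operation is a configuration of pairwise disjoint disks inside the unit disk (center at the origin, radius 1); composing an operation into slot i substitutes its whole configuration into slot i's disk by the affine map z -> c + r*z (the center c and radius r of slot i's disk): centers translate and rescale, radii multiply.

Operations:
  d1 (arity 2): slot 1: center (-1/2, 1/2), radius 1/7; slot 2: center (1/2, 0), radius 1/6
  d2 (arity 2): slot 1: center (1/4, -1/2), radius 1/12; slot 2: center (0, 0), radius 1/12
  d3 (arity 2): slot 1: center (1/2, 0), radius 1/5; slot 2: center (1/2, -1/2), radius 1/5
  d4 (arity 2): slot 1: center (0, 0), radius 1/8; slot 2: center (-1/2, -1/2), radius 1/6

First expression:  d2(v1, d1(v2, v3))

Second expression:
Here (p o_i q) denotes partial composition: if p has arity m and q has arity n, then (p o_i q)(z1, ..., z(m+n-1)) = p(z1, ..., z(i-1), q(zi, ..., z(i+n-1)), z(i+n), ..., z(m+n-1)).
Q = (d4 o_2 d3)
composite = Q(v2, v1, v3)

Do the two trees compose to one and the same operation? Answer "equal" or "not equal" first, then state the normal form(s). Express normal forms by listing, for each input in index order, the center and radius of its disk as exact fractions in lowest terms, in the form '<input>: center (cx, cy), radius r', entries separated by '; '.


The first expression reduces to v1: center (1/4, -1/2), radius 1/12; v2: center (-1/24, 1/24), radius 1/84; v3: center (1/24, 0), radius 1/72
The second expression reduces to v1: center (-5/12, -1/2), radius 1/30; v2: center (0, 0), radius 1/8; v3: center (-5/12, -7/12), radius 1/30
They disagree, so not equal.

not equal: they reduce to v1: center (1/4, -1/2), radius 1/12; v2: center (-1/24, 1/24), radius 1/84; v3: center (1/24, 0), radius 1/72 and v1: center (-5/12, -1/2), radius 1/30; v2: center (0, 0), radius 1/8; v3: center (-5/12, -7/12), radius 1/30


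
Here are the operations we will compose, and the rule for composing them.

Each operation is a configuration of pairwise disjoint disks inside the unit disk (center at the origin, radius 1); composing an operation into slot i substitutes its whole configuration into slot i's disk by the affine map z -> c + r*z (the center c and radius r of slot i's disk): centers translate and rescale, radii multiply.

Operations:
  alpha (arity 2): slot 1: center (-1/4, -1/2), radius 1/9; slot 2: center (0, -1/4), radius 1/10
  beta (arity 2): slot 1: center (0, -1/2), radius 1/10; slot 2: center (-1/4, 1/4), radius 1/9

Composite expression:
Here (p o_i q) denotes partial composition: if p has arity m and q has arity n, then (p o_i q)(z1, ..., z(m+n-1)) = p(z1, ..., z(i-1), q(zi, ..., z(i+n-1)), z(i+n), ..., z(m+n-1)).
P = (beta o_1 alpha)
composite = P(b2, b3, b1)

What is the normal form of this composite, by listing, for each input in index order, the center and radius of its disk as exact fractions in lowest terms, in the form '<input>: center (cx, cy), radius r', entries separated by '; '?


b1: center (-1/4, 1/4), radius 1/9; b2: center (-1/40, -11/20), radius 1/90; b3: center (0, -21/40), radius 1/100

Only the slot chain above each b matters under beta; compose those maps.
input b2: applying the 2 nested substitutions gives center (-1/40, -11/20), radius 1/90
input b3: applying the 2 nested substitutions gives center (0, -21/40), radius 1/100
input b1: applying the 1 nested substitution gives center (-1/4, 1/4), radius 1/9


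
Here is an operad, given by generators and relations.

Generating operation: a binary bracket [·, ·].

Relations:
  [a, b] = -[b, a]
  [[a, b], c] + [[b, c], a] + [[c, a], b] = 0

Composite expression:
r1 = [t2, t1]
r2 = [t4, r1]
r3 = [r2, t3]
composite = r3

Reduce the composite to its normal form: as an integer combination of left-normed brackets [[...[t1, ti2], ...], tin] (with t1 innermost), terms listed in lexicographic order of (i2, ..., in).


[[[t1, t2], t4], t3]

Skip Jacobi rewriting: expand, keep t1-initial words, read off terms.
Composite bracket: [[t4, [t2, t1]], t3]
The bracket unfolds into 8 signed words via [a, b] = ab - ba (2^3 = 8).
Collect the words opening with t1:
  t1t2t4t3 appears with sign +1, giving the term +[[[t1, t2], t4], t3]


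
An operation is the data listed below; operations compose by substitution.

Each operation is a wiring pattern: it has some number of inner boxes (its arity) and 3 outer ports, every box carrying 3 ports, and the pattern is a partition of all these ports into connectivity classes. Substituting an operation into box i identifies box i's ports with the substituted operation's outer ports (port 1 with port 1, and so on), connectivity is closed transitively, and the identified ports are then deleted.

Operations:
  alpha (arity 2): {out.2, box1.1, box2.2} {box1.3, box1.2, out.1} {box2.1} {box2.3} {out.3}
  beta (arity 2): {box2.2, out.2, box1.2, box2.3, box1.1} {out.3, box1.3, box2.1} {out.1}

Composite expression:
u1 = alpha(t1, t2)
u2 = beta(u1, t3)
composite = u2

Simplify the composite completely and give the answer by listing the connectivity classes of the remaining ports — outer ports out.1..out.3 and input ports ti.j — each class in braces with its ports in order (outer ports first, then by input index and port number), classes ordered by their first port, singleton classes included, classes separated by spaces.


Connectivity passes through glued beta-boundaries; trace each wire chain.
through alpha, on inputs (t1, t2): {out.1, t1.2, t1.3} {out.2, t1.1, t2.2} {out.3} {t2.1} {t2.3} (out.j = stage outer ports)
through beta, on inputs (t1, t2, t3): {out.1} {out.2, t1.1, t1.2, t1.3, t2.2, t3.2, t3.3} {out.3, t3.1} {t2.1} {t2.3} (out.j = stage outer ports)

{out.1} {out.2, t1.1, t1.2, t1.3, t2.2, t3.2, t3.3} {out.3, t3.1} {t2.1} {t2.3}


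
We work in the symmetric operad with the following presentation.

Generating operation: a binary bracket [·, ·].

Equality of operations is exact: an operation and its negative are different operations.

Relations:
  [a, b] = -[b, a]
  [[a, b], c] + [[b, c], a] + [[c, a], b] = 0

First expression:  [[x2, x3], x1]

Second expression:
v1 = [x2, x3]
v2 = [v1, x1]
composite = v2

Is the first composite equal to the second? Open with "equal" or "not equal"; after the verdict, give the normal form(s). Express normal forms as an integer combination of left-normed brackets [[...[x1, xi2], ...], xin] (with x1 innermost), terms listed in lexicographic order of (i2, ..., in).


equal: each reduces to -[[x1, x2], x3] + [[x1, x3], x2]

In normal form, the first expression is -[[x1, x2], x3] + [[x1, x3], x2]
In normal form, the second expression is -[[x1, x2], x3] + [[x1, x3], x2]
The normal forms match — equal.


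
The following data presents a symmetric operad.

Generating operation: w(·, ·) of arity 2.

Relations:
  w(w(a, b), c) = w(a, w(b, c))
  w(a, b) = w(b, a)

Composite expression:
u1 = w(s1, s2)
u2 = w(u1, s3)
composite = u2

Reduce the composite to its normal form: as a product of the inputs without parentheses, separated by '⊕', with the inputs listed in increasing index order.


s1 ⊕ s2 ⊕ s3

Reordering under w is free, so list the s-inputs canonically.
w(s1, s2) linearizes to s1 ⊕ s2
w(w(s1, s2), s3) linearizes to s1 ⊕ s2 ⊕ s3
commutativity sorts the factors: s1 ⊕ s2 ⊕ s3


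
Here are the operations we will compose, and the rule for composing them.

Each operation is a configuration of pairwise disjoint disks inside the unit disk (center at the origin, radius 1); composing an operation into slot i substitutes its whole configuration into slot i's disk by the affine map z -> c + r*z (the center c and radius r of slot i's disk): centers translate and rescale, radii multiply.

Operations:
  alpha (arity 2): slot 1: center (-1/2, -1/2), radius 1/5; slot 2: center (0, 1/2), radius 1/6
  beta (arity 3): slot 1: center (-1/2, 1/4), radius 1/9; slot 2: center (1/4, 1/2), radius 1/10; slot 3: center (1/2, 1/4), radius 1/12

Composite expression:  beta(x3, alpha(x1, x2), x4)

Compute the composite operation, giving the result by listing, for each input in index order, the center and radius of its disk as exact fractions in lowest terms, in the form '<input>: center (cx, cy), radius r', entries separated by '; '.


x1: center (1/5, 9/20), radius 1/50; x2: center (1/4, 11/20), radius 1/60; x3: center (-1/2, 1/4), radius 1/9; x4: center (1/2, 1/4), radius 1/12


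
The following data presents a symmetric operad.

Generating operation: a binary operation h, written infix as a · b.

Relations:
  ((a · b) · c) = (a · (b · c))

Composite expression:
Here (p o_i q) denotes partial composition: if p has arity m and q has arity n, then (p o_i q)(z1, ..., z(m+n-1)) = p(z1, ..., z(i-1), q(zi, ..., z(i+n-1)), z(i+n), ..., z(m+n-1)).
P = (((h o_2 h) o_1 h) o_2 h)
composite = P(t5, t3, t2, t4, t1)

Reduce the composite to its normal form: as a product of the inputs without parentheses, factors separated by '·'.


t5 · t3 · t2 · t4 · t1

Key point: h is associative — brackets drop, the t-order remains.
(t3 · t2) collapses to t3 · t2
(t5 · (t3 · t2)) collapses to t5 · t3 · t2
(t4 · t1) collapses to t4 · t1
((t5 · (t3 · t2)) · (t4 · t1)) collapses to t5 · t3 · t2 · t4 · t1


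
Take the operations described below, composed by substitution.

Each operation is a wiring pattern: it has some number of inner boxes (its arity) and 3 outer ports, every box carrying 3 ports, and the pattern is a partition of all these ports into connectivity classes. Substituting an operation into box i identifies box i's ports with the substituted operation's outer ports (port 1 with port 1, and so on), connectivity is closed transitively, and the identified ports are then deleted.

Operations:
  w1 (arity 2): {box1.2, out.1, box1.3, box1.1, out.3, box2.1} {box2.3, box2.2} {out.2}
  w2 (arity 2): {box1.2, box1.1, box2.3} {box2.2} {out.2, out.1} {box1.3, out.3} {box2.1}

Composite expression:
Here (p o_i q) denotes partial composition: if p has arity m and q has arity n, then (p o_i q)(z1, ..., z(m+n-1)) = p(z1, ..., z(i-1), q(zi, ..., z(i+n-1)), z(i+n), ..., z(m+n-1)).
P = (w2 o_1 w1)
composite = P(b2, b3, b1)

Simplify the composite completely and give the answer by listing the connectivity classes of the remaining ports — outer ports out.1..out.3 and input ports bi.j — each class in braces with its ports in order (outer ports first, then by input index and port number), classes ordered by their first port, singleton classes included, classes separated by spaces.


Reachability decides: close wires over w2-identified ports.
stage w1: inputs (b2, b3), connectivity {out.1, out.3, b2.1, b2.2, b2.3, b3.1} {out.2} {b3.2, b3.3}, out.j its boundary
stage w2: inputs (b2, b3, b1), connectivity {out.1, out.2} {out.3, b1.3, b2.1, b2.2, b2.3, b3.1} {b1.1} {b1.2} {b3.2, b3.3}, out.j its boundary

{out.1, out.2} {out.3, b1.3, b2.1, b2.2, b2.3, b3.1} {b1.1} {b1.2} {b3.2, b3.3}


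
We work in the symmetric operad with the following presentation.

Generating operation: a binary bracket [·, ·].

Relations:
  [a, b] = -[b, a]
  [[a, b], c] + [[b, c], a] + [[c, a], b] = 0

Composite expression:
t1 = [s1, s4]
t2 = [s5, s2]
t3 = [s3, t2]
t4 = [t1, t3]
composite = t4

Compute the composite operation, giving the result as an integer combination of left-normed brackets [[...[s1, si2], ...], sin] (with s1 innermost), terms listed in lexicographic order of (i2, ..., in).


[[[[s1, s4], s2], s5], s3] - [[[[s1, s4], s3], s2], s5] + [[[[s1, s4], s3], s5], s2] - [[[[s1, s4], s5], s2], s3]

In the tensor algebra, words opening s1 carry the s1-anchored form.
Composite bracket: [[s1, s4], [s3, [s5, s2]]]
Applying ab - ba throughout gives 16 signed words (2^4 = 16).
Words beginning with s1 determine it all:
  s1s4s2s5s3 (sign +1) contributes +[[[[s1, s4], s2], s5], s3]
  s1s4s3s2s5 (sign -1) contributes -[[[[s1, s4], s3], s2], s5]
  s1s4s3s5s2 (sign +1) contributes +[[[[s1, s4], s3], s5], s2]
  s1s4s5s2s3 (sign -1) contributes -[[[[s1, s4], s5], s2], s3]


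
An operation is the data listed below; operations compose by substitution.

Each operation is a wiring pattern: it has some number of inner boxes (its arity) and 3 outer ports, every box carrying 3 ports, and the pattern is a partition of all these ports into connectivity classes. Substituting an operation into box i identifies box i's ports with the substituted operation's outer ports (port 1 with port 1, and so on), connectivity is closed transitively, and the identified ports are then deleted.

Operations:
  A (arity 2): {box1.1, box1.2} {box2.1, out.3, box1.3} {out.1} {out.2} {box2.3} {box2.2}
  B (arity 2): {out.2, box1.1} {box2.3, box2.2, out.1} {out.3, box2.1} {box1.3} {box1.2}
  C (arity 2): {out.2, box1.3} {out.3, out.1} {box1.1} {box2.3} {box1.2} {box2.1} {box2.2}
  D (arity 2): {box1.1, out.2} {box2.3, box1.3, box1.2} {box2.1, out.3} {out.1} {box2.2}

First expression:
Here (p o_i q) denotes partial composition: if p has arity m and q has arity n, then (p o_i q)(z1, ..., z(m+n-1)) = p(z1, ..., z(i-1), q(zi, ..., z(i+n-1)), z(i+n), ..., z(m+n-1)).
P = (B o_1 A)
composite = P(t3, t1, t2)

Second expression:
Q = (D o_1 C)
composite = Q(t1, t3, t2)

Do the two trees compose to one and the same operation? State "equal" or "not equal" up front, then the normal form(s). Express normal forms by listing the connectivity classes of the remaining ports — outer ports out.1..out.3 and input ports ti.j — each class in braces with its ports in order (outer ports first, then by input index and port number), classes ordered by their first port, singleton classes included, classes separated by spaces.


not equal — first {out.1, t2.2, t2.3} {out.2} {out.3, t2.1} {t1.1, t3.3} {t1.2} {t1.3} {t3.1, t3.2}, second {out.1} {out.2, t1.3, t2.3} {out.3, t2.1} {t1.1} {t1.2} {t2.2} {t3.1} {t3.2} {t3.3}

In normal form, the first expression is {out.1, t2.2, t2.3} {out.2} {out.3, t2.1} {t1.1, t3.3} {t1.2} {t1.3} {t3.1, t3.2}
In normal form, the second expression is {out.1} {out.2, t1.3, t2.3} {out.3, t2.1} {t1.1} {t1.2} {t2.2} {t3.1} {t3.2} {t3.3}
They disagree, so not equal.


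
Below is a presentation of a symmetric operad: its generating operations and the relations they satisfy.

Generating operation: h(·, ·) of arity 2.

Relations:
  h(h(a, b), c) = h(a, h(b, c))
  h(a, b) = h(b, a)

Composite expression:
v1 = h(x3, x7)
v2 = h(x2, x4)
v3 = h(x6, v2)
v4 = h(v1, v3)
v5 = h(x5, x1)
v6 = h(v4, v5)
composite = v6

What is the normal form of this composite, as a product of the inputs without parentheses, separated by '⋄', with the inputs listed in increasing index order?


x1 ⋄ x2 ⋄ x3 ⋄ x4 ⋄ x5 ⋄ x6 ⋄ x7

Reordering under h is free, so list the x-inputs canonically.
h(x3, x7) linearizes to x3 ⋄ x7
h(x2, x4) linearizes to x2 ⋄ x4
h(x6, h(x2, x4)) linearizes to x6 ⋄ x2 ⋄ x4
h(h(x3, x7), h(x6, h(x2, x4))) linearizes to x3 ⋄ x7 ⋄ x6 ⋄ x2 ⋄ x4
h(x5, x1) linearizes to x5 ⋄ x1
h(h(h(x3, x7), h(x6, h(x2, x4))), h(x5, x1)) linearizes to x3 ⋄ x7 ⋄ x6 ⋄ x2 ⋄ x4 ⋄ x5 ⋄ x1
sorting the factors by input index: x1 ⋄ x2 ⋄ x3 ⋄ x4 ⋄ x5 ⋄ x6 ⋄ x7


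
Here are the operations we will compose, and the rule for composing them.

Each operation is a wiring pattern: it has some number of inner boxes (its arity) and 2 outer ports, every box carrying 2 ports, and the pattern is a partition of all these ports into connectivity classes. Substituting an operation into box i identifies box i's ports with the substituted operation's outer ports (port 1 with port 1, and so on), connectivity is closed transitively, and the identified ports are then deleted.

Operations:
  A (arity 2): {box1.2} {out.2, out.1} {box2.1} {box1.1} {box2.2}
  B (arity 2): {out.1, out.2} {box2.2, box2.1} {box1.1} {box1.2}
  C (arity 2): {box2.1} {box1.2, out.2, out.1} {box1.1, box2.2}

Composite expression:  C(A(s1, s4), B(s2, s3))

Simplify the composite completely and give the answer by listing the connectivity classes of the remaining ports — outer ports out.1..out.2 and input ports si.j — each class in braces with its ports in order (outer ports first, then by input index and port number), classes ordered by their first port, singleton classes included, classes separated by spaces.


{out.1, out.2} {s1.1} {s1.2} {s2.1} {s2.2} {s3.1, s3.2} {s4.1} {s4.2}


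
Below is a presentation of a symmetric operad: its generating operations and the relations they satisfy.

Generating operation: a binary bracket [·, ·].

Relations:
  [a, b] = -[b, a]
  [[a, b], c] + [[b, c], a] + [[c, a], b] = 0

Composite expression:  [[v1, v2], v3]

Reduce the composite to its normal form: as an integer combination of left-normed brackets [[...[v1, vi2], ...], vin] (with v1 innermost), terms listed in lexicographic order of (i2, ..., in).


[[v1, v2], v3]


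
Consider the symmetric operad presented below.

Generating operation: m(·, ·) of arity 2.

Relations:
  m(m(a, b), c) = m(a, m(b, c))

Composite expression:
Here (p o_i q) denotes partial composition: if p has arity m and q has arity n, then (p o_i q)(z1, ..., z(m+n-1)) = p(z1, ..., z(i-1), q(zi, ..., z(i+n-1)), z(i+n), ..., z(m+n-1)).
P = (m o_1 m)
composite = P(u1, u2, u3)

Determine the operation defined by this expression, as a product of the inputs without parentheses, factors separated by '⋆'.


u1 ⋆ u2 ⋆ u3


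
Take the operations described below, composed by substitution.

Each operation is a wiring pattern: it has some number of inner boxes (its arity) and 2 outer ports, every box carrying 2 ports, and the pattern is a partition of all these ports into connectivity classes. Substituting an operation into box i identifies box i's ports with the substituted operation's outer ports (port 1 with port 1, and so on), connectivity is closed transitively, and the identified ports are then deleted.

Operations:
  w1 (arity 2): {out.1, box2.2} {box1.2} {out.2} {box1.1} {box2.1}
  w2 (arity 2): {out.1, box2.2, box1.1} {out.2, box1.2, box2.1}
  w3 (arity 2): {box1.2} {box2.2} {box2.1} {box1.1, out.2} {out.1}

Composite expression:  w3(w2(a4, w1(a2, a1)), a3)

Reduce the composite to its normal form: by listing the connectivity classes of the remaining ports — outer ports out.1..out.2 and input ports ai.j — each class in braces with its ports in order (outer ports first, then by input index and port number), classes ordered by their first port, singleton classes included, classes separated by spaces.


{out.1} {out.2, a4.1} {a1.1} {a1.2, a4.2} {a2.1} {a2.2} {a3.1} {a3.2}


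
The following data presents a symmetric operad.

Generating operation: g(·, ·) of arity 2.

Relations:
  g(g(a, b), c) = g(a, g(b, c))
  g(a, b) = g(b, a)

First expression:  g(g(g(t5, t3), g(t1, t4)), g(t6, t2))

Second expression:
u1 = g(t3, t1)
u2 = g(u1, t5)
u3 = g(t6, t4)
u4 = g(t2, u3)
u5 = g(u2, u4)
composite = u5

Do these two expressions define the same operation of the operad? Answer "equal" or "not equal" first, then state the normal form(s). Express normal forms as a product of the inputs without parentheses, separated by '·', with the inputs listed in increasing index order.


equal — both sides give t1 · t2 · t3 · t4 · t5 · t6

Reducing the first expression gives t1 · t2 · t3 · t4 · t5 · t6
Reducing the second expression gives t1 · t2 · t3 · t4 · t5 · t6
The forms coincide; equal.


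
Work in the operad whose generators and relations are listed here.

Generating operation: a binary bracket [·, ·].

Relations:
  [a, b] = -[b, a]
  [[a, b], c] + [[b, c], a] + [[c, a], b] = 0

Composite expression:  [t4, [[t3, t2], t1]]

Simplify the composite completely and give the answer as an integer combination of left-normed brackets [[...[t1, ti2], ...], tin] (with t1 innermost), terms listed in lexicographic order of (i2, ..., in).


-[[[t1, t2], t3], t4] + [[[t1, t3], t2], t4]

In the tensor algebra, words opening t1 carry the t1-anchored form.
Composite bracket: [t4, [[t3, t2], t1]]
The bracket unfolds into 8 signed words via [a, b] = ab - ba (2^3 = 8).
The t1-initial words carry the normal form:
  sign of t1t2t3t4 is -1, so it contributes -[[[t1, t2], t3], t4]
  sign of t1t3t2t4 is +1, so it contributes +[[[t1, t3], t2], t4]


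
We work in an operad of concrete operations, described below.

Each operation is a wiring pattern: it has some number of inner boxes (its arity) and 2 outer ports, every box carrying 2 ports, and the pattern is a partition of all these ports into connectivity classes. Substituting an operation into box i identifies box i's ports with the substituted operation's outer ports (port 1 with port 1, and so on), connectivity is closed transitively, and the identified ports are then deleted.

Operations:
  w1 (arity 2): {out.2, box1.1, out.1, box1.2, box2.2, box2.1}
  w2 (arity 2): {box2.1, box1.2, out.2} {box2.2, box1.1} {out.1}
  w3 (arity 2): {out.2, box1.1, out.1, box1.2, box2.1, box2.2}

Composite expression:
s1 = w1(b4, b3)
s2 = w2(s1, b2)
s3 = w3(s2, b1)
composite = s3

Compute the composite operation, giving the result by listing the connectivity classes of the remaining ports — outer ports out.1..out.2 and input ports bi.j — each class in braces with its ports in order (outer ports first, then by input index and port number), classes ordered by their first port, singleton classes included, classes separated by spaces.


{out.1, out.2, b1.1, b1.2, b2.1, b2.2, b3.1, b3.2, b4.1, b4.2}


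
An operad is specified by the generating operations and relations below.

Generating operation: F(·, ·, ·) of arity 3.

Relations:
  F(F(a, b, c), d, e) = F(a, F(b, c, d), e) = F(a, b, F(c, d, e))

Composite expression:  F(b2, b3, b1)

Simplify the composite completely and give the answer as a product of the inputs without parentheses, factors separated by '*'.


Associativity of F dissolves the nesting; only the b-input order survives.
F(b2, b3, b1) reduces to b2 * b3 * b1

b2 * b3 * b1


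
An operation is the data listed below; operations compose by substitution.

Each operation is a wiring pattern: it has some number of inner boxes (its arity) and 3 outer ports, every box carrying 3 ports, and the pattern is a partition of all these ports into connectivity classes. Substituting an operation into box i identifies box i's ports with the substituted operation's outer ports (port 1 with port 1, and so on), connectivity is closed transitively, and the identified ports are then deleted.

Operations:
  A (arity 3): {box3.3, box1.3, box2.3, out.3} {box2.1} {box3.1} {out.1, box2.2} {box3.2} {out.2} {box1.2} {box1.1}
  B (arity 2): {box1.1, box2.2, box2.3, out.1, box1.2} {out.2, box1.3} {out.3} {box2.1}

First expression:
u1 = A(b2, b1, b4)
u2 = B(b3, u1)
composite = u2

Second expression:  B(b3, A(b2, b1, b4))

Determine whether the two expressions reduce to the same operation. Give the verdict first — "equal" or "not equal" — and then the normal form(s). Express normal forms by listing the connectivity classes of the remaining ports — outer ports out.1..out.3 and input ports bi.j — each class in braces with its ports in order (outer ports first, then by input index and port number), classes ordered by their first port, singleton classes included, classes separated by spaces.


equal: each reduces to {out.1, b1.3, b2.3, b3.1, b3.2, b4.3} {out.2, b3.3} {out.3} {b1.1} {b1.2} {b2.1} {b2.2} {b4.1} {b4.2}

In normal form, the first expression is {out.1, b1.3, b2.3, b3.1, b3.2, b4.3} {out.2, b3.3} {out.3} {b1.1} {b1.2} {b2.1} {b2.2} {b4.1} {b4.2}
In normal form, the second expression is {out.1, b1.3, b2.3, b3.1, b3.2, b4.3} {out.2, b3.3} {out.3} {b1.1} {b1.2} {b2.1} {b2.2} {b4.1} {b4.2}
One common form — equal.


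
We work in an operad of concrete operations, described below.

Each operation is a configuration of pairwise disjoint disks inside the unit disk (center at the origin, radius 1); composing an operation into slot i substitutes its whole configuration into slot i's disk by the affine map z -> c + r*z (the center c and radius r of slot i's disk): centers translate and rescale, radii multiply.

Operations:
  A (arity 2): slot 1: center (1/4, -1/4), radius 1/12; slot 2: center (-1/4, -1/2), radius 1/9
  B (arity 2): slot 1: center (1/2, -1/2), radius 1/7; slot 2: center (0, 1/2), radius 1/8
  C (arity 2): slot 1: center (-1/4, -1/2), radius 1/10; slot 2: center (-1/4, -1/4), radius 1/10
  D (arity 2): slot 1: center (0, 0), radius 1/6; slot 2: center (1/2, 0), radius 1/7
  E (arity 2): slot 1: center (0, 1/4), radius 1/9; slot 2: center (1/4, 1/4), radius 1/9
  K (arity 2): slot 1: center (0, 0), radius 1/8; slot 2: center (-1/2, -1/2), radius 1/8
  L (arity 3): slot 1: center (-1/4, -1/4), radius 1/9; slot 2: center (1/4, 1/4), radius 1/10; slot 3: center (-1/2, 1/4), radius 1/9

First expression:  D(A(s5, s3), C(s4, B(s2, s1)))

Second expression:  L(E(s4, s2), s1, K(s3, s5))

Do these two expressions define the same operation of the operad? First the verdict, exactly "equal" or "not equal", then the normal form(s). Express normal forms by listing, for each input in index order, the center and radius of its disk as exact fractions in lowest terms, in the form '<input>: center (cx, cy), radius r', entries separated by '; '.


The first composite normalizes to s1: center (13/28, -1/35), radius 1/560; s2: center (33/70, -3/70), radius 1/490; s3: center (-1/24, -1/12), radius 1/54; s4: center (13/28, -1/14), radius 1/70; s5: center (1/24, -1/24), radius 1/72
The second composite normalizes to s1: center (1/4, 1/4), radius 1/10; s2: center (-2/9, -2/9), radius 1/81; s3: center (-1/2, 1/4), radius 1/72; s4: center (-1/4, -2/9), radius 1/81; s5: center (-5/9, 7/36), radius 1/72
The normal forms differ: not equal.

not equal — first s1: center (13/28, -1/35), radius 1/560; s2: center (33/70, -3/70), radius 1/490; s3: center (-1/24, -1/12), radius 1/54; s4: center (13/28, -1/14), radius 1/70; s5: center (1/24, -1/24), radius 1/72, second s1: center (1/4, 1/4), radius 1/10; s2: center (-2/9, -2/9), radius 1/81; s3: center (-1/2, 1/4), radius 1/72; s4: center (-1/4, -2/9), radius 1/81; s5: center (-5/9, 7/36), radius 1/72


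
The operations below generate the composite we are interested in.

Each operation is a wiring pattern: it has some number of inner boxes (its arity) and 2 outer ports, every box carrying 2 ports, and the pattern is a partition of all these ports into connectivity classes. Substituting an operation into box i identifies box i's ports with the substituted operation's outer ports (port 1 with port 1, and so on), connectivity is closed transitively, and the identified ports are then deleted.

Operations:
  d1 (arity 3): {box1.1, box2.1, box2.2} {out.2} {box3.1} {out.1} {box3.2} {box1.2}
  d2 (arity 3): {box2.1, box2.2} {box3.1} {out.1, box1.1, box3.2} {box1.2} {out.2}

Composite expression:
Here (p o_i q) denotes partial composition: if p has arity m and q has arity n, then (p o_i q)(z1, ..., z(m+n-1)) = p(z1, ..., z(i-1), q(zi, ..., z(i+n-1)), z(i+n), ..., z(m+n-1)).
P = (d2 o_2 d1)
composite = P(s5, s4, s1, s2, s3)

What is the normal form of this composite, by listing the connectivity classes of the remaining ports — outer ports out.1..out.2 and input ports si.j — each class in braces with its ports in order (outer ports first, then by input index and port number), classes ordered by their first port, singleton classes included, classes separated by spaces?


Substituting into d2 glues patterns; closure does the rest.
composing d1 on (s4, s1, s2), with out.j its own outer ports: {out.1} {out.2} {s1.1, s1.2, s4.1} {s2.1} {s2.2} {s4.2}
composing d2 on (s5, s4, s1, s2, s3), with out.j its own outer ports: {out.1, s3.2, s5.1} {out.2} {s1.1, s1.2, s4.1} {s2.1} {s2.2} {s3.1} {s4.2} {s5.2}

{out.1, s3.2, s5.1} {out.2} {s1.1, s1.2, s4.1} {s2.1} {s2.2} {s3.1} {s4.2} {s5.2}


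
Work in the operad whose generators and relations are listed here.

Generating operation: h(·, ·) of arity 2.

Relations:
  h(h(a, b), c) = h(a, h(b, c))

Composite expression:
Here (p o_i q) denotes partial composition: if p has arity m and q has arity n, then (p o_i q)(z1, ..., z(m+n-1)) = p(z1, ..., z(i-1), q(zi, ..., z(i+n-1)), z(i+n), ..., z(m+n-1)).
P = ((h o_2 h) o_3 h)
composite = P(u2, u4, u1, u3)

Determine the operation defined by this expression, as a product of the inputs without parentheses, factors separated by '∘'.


u2 ∘ u4 ∘ u1 ∘ u3

Associativity of h dissolves the nesting; only the u-input order survives.
h(u1, u3) linearizes to u1 ∘ u3
h(u4, h(u1, u3)) linearizes to u4 ∘ u1 ∘ u3
h(u2, h(u4, h(u1, u3))) linearizes to u2 ∘ u4 ∘ u1 ∘ u3


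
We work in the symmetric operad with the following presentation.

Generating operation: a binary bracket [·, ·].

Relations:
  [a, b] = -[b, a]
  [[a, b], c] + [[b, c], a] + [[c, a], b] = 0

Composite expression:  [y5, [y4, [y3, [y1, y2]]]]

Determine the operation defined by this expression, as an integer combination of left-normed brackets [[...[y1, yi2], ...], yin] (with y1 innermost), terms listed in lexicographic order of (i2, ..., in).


-[[[[y1, y2], y3], y4], y5]

Left-normed coefficients sit on the y1-initial expansion words.
Composite bracket: [y5, [y4, [y3, [y1, y2]]]]
Full expansion: 16 signed words from ab - ba (2^4 = 16).
Keep just the words that open with y1:
  sign of y1y2y3y4y5 is -1, so it contributes -[[[[y1, y2], y3], y4], y5]


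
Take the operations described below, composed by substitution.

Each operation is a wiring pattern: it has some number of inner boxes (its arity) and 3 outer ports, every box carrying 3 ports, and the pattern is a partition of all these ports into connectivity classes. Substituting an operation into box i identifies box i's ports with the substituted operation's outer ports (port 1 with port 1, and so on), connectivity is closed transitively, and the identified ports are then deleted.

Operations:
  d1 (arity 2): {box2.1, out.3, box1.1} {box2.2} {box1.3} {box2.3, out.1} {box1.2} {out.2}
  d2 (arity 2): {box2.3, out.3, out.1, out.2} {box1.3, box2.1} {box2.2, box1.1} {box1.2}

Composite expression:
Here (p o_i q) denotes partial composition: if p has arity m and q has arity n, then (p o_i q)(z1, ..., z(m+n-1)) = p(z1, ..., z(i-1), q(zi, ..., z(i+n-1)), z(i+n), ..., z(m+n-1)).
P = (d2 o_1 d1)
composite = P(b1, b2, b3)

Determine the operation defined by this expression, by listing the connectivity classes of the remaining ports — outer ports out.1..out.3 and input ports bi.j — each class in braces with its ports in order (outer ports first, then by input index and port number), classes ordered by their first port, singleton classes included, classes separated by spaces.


Two ports join when wires chain via d2-identified ports.
after d1, the pattern on (b1, b2) reads {out.1, b2.3} {out.2} {out.3, b1.1, b2.1} {b1.2} {b1.3} {b2.2} (out.j = its outer ports)
after d2, the pattern on (b1, b2, b3) reads {out.1, out.2, out.3, b3.3} {b1.1, b2.1, b3.1} {b1.2} {b1.3} {b2.2} {b2.3, b3.2} (out.j = its outer ports)

{out.1, out.2, out.3, b3.3} {b1.1, b2.1, b3.1} {b1.2} {b1.3} {b2.2} {b2.3, b3.2}


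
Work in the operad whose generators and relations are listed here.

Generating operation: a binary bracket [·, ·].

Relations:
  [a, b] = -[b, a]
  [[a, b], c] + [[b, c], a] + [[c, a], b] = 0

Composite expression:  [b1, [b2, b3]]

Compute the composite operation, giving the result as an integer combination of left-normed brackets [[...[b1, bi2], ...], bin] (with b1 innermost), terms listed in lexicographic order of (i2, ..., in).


In the tensor algebra, words opening b1 carry the b1-anchored form.
Composite bracket: [b1, [b2, b3]]
Expanding via [a, b] = ab - ba: 4 signed words (2^2 = 4).
Collect the words opening with b1:
  b1b2b3 (sign +1) contributes +[[b1, b2], b3]
  b1b3b2 (sign -1) contributes -[[b1, b3], b2]

[[b1, b2], b3] - [[b1, b3], b2]


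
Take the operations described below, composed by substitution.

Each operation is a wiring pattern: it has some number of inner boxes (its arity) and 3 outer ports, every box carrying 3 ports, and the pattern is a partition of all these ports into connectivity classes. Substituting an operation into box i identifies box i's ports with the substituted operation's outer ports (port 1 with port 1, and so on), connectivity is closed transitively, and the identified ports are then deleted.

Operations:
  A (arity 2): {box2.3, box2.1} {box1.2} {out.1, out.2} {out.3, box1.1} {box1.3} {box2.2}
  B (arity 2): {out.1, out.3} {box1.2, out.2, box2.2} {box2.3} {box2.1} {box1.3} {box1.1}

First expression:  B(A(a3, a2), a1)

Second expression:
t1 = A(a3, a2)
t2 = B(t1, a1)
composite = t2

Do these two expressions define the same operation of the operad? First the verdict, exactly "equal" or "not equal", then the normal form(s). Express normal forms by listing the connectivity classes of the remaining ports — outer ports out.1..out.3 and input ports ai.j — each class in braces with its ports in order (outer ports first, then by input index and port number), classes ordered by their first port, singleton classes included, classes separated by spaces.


equal — both sides give {out.1, out.3} {out.2, a1.2} {a1.1} {a1.3} {a2.1, a2.3} {a2.2} {a3.1} {a3.2} {a3.3}

In normal form, the first expression is {out.1, out.3} {out.2, a1.2} {a1.1} {a1.3} {a2.1, a2.3} {a2.2} {a3.1} {a3.2} {a3.3}
In normal form, the second expression is {out.1, out.3} {out.2, a1.2} {a1.1} {a1.3} {a2.1, a2.3} {a2.2} {a3.1} {a3.2} {a3.3}
The normal forms match — equal.
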